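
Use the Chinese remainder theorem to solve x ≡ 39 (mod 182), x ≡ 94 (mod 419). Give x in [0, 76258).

Write x = 39 + 182·k. Then 182·k ≡ 94 − 39 ≡ 55 (mod 419).
Need 182⁻¹ mod 419. Extended Euclid on (419, 182):
419 = 2×182 + 55
182 = 3×55 + 17
55 = 3×17 + 4
17 = 4×4 + 1
4 = 4×1 + 0
Back-substitute:
1 = 17 − 4·4
1 = −4·55 + 13·17
1 = 13·182 − 43·55
1 = −43·419 + 99·182
182⁻¹ ≡ 99 (mod 419), so k ≡ 99·55 ≡ 417 (mod 419).
x = 39 + 182·417 = 75933.

75933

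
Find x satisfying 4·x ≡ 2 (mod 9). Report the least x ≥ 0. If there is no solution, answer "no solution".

First find gcd(4, 9):
9 = 2×4 + 1
4 = 4×1 + 0
gcd = 1, so a unique solution mod 9 exists.
Back-substitute for the Bézout coefficients:
1 = 9 − 2·4
So 4·(-2) ≡ 1 (mod 9), giving 4⁻¹ ≡ 7.
x ≡ 4⁻¹·2 ≡ 7·2 ≡ 5 (mod 9).

5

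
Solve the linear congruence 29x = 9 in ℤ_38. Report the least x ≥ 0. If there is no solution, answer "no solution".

First find gcd(29, 38):
38 = 1·29 + 9
29 = 3·9 + 2
9 = 4·2 + 1
2 = 2·1 + 0
gcd = 1, so a unique solution mod 38 exists.
Back-substitute for the Bézout coefficients:
1 = 9 − 4·2
1 = −4·29 + 13·9
1 = 13·38 − 17·29
So 29·(-17) ≡ 1 (mod 38), giving 29⁻¹ ≡ 21.
x ≡ 29⁻¹·9 ≡ 21·9 ≡ 37 (mod 38).

37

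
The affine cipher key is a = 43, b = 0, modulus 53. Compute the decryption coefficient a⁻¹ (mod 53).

37

Apply the Euclidean algorithm to 53 and 43:
53 = 1*43 + 10
43 = 4*10 + 3
10 = 3*3 + 1
3 = 3*1 + 0
The gcd is 1. Working backward:
1 = 10 − 3·3
1 = −3·43 + 13·10
1 = 13·53 − 16·43
Thus 43·(-16) ≡ 1 (mod 53); reducing, -16 mod 53 = 37.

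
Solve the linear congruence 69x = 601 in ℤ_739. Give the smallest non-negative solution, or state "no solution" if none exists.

737

First find gcd(69, 739):
739 = 10*69 + 49
69 = 1*49 + 20
49 = 2*20 + 9
20 = 2*9 + 2
9 = 4*2 + 1
2 = 2*1 + 0
gcd = 1, so a unique solution mod 739 exists.
Back-substitute for the Bézout coefficients:
1 = 9 − 4·2
1 = −4·20 + 9·9
1 = 9·49 − 22·20
1 = −22·69 + 31·49
1 = 31·739 − 332·69
So 69·(-332) ≡ 1 (mod 739), giving 69⁻¹ ≡ 407.
x ≡ 69⁻¹·601 ≡ 407·601 ≡ 737 (mod 739).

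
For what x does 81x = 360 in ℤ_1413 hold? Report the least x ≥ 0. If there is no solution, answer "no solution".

144

First find gcd(81, 1413):
1413 = 17·81 + 36
81 = 2·36 + 9
36 = 4·9 + 0
gcd = 9 and 9 | 360, so solutions exist. Divide through by 9: 9x ≡ 40 (mod 157).
Now find 9⁻¹ mod 157:
157 = 17·9 + 4
9 = 2·4 + 1
4 = 4·1 + 0
Back-substitute:
1 = 9 − 2·4
1 = −2·157 + 35·9
So 9⁻¹ ≡ 35 (mod 157).
Then x ≡ 35·40 ≡ 144 (mod 157); the smallest non-negative solution is x = 144.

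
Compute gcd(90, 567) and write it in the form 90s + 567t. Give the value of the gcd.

9

Apply Euclid's algorithm to 567 and 90:
567 = 6·90 + 27
90 = 3·27 + 9
27 = 3·9 + 0
gcd(90, 567) = 9.
Back-substituting:
9 = 90 − 3·27
9 = −3·567 + 19·90
So 9 = (-3)·567 + (19)·90.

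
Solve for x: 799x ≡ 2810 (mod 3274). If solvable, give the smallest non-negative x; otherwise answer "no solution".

First find gcd(799, 3274):
3274 = 4×799 + 78
799 = 10×78 + 19
78 = 4×19 + 2
19 = 9×2 + 1
2 = 2×1 + 0
gcd = 1, so a unique solution mod 3274 exists.
Back-substitute for the Bézout coefficients:
1 = 19 − 9·2
1 = −9·78 + 37·19
1 = 37·799 − 379·78
1 = −379·3274 + 1553·799
So 799·(1553) ≡ 1 (mod 3274), giving 799⁻¹ ≡ 1553.
x ≡ 799⁻¹·2810 ≡ 1553·2810 ≡ 2962 (mod 3274).

2962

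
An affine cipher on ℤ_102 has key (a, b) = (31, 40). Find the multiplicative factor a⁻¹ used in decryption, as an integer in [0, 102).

Apply the Euclidean algorithm to 102 and 31:
102 = 3·31 + 9
31 = 3·9 + 4
9 = 2·4 + 1
4 = 4·1 + 0
gcd = 1, so the inverse exists. Back-substitute:
1 = 9 − 2·4
1 = −2·31 + 7·9
1 = 7·102 − 23·31
So 31·(-23) ≡ 1 (mod 102), and -23 ≡ 79 (mod 102).

79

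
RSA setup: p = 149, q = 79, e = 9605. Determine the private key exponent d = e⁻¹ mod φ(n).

φ(n) = (p−1)(q−1) = 148·78 = 11544.
Need d with 9605·d ≡ 1 (mod 11544). Apply the extended Euclidean algorithm:
11544 = 1×9605 + 1939
9605 = 4×1939 + 1849
1939 = 1×1849 + 90
1849 = 20×90 + 49
90 = 1×49 + 41
49 = 1×41 + 8
41 = 5×8 + 1
8 = 8×1 + 0
Back-substitute:
1 = 41 − 5·8
1 = −5·49 + 6·41
1 = 6·90 − 11·49
1 = −11·1849 + 226·90
1 = 226·1939 − 237·1849
1 = −237·9605 + 1174·1939
1 = 1174·11544 − 1411·9605
So 9605·(-1411) ≡ 1 (mod 11544), hence d ≡ -1411 ≡ 10133 (mod 11544).

10133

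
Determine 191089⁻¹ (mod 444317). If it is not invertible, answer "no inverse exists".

31669

Run Euclid on (444317, 191089):
444317 = 2*191089 + 62139
191089 = 3*62139 + 4672
62139 = 13*4672 + 1403
4672 = 3*1403 + 463
1403 = 3*463 + 14
463 = 33*14 + 1
14 = 14*1 + 0
Since gcd(191089, 444317) = 1, back-substitute to write 1 as a combination:
1 = 463 − 33·14
1 = −33·1403 + 100·463
1 = 100·4672 − 333·1403
1 = −333·62139 + 4429·4672
1 = 4429·191089 − 13620·62139
1 = −13620·444317 + 31669·191089
So 191089·31669 ≡ 1 (mod 444317).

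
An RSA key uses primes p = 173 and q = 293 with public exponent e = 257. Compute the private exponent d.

φ(n) = (p−1)(q−1) = 172·292 = 50224.
Need d with 257·d ≡ 1 (mod 50224). Apply the extended Euclidean algorithm:
50224 = 195×257 + 109
257 = 2×109 + 39
109 = 2×39 + 31
39 = 1×31 + 8
31 = 3×8 + 7
8 = 1×7 + 1
7 = 7×1 + 0
Back-substitute:
1 = 8 − 7
1 = −31 + 4·8
1 = 4·39 − 5·31
1 = −5·109 + 14·39
1 = 14·257 − 33·109
1 = −33·50224 + 6449·257
So 257·6449 ≡ 1 (mod 50224), hence d = 6449.

6449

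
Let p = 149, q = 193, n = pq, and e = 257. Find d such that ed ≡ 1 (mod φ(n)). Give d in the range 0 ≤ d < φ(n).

4865

φ(n) = (p−1)(q−1) = 148·192 = 28416.
Need d with 257·d ≡ 1 (mod 28416). Apply the extended Euclidean algorithm:
28416 = 110*257 + 146
257 = 1*146 + 111
146 = 1*111 + 35
111 = 3*35 + 6
35 = 5*6 + 5
6 = 1*5 + 1
5 = 5*1 + 0
Back-substitute:
1 = 6 − 5
1 = −35 + 6·6
1 = 6·111 − 19·35
1 = −19·146 + 25·111
1 = 25·257 − 44·146
1 = −44·28416 + 4865·257
So 257·4865 ≡ 1 (mod 28416), hence d = 4865.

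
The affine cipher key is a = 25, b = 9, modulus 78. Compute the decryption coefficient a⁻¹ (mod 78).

25

Extended Euclidean algorithm:
78 = 3*25 + 3
25 = 8*3 + 1
3 = 3*1 + 0
The gcd is 1. Working backward:
1 = 25 − 8·3
1 = −8·78 + 25·25
So 25·25 ≡ 1 (mod 78).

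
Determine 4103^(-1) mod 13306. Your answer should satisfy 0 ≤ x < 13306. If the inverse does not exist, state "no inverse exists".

Apply the Euclidean algorithm to 13306 and 4103:
13306 = 3*4103 + 997
4103 = 4*997 + 115
997 = 8*115 + 77
115 = 1*77 + 38
77 = 2*38 + 1
38 = 38*1 + 0
gcd = 1, so the inverse exists. Back-substitute:
1 = 77 − 2·38
1 = −2·115 + 3·77
1 = 3·997 − 26·115
1 = −26·4103 + 107·997
1 = 107·13306 − 347·4103
So 4103·(-347) ≡ 1 (mod 13306), and -347 ≡ 12959 (mod 13306).

12959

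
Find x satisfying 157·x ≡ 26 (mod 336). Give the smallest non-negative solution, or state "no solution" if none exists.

242

First find gcd(157, 336):
336 = 2·157 + 22
157 = 7·22 + 3
22 = 7·3 + 1
3 = 3·1 + 0
gcd = 1, so a unique solution mod 336 exists.
Back-substitute for the Bézout coefficients:
1 = 22 − 7·3
1 = −7·157 + 50·22
1 = 50·336 − 107·157
So 157·(-107) ≡ 1 (mod 336), giving 157⁻¹ ≡ 229.
x ≡ 157⁻¹·26 ≡ 229·26 ≡ 242 (mod 336).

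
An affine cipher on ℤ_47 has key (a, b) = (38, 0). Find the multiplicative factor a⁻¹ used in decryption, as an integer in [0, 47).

Apply the Euclidean algorithm to 47 and 38:
47 = 1*38 + 9
38 = 4*9 + 2
9 = 4*2 + 1
2 = 2*1 + 0
The gcd is 1. Working backward:
1 = 9 − 4·2
1 = −4·38 + 17·9
1 = 17·47 − 21·38
Hence 38⁻¹ ≡ -21 ≡ 26 (mod 47).

26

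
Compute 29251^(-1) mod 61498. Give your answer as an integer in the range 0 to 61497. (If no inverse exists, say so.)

Apply the Euclidean algorithm to 61498 and 29251:
61498 = 2*29251 + 2996
29251 = 9*2996 + 2287
2996 = 1*2287 + 709
2287 = 3*709 + 160
709 = 4*160 + 69
160 = 2*69 + 22
69 = 3*22 + 3
22 = 7*3 + 1
3 = 3*1 + 0
gcd = 1, so the inverse exists. Back-substitute:
1 = 22 − 7·3
1 = −7·69 + 22·22
1 = 22·160 − 51·69
1 = −51·709 + 226·160
1 = 226·2287 − 729·709
1 = −729·2996 + 955·2287
1 = 955·29251 − 9324·2996
1 = −9324·61498 + 19603·29251
So 29251·19603 ≡ 1 (mod 61498).

19603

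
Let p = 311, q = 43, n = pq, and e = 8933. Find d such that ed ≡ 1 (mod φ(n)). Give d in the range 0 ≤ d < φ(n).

12797

φ(n) = (p−1)(q−1) = 310·42 = 13020.
Need d with 8933·d ≡ 1 (mod 13020). Apply the extended Euclidean algorithm:
13020 = 1·8933 + 4087
8933 = 2·4087 + 759
4087 = 5·759 + 292
759 = 2·292 + 175
292 = 1·175 + 117
175 = 1·117 + 58
117 = 2·58 + 1
58 = 58·1 + 0
Back-substitute:
1 = 117 − 2·58
1 = −2·175 + 3·117
1 = 3·292 − 5·175
1 = −5·759 + 13·292
1 = 13·4087 − 70·759
1 = −70·8933 + 153·4087
1 = 153·13020 − 223·8933
So 8933·(-223) ≡ 1 (mod 13020), hence d ≡ -223 ≡ 12797 (mod 13020).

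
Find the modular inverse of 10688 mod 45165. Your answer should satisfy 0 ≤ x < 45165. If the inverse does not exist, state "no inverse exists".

13907

Apply the Euclidean algorithm to 45165 and 10688:
45165 = 4×10688 + 2413
10688 = 4×2413 + 1036
2413 = 2×1036 + 341
1036 = 3×341 + 13
341 = 26×13 + 3
13 = 4×3 + 1
3 = 3×1 + 0
gcd = 1, so the inverse exists. Back-substitute:
1 = 13 − 4·3
1 = −4·341 + 105·13
1 = 105·1036 − 319·341
1 = −319·2413 + 743·1036
1 = 743·10688 − 3291·2413
1 = −3291·45165 + 13907·10688
So 10688·13907 ≡ 1 (mod 45165).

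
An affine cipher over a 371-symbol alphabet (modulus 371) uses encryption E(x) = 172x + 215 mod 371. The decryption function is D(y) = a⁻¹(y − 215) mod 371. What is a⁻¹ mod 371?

261

Extended Euclidean algorithm:
371 = 2×172 + 27
172 = 6×27 + 10
27 = 2×10 + 7
10 = 1×7 + 3
7 = 2×3 + 1
3 = 3×1 + 0
The gcd is 1. Working backward:
1 = 7 − 2·3
1 = −2·10 + 3·7
1 = 3·27 − 8·10
1 = −8·172 + 51·27
1 = 51·371 − 110·172
So 172·(-110) ≡ 1 (mod 371), and -110 ≡ 261 (mod 371).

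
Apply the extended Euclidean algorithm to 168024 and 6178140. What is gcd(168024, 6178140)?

Repeated division:
6178140 = 36*168024 + 129276
168024 = 1*129276 + 38748
129276 = 3*38748 + 13032
38748 = 2*13032 + 12684
13032 = 1*12684 + 348
12684 = 36*348 + 156
348 = 2*156 + 36
156 = 4*36 + 12
36 = 3*12 + 0
gcd(168024, 6178140) = 12.
Express as a combination:
12 = 156 − 4·36
12 = −4·348 + 9·156
12 = 9·12684 − 328·348
12 = −328·13032 + 337·12684
12 = 337·38748 − 1002·13032
12 = −1002·129276 + 3343·38748
12 = 3343·168024 − 4345·129276
12 = −4345·6178140 + 159763·168024
So 12 = (-4345)·6178140 + (159763)·168024.

12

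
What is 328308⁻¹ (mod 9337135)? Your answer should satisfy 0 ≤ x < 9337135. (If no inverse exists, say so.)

4793107

Apply the Euclidean algorithm to 9337135 and 328308:
9337135 = 28·328308 + 144511
328308 = 2·144511 + 39286
144511 = 3·39286 + 26653
39286 = 1·26653 + 12633
26653 = 2·12633 + 1387
12633 = 9·1387 + 150
1387 = 9·150 + 37
150 = 4·37 + 2
37 = 18·2 + 1
2 = 2·1 + 0
gcd = 1, so the inverse exists. Back-substitute:
1 = 37 − 18·2
1 = −18·150 + 73·37
1 = 73·1387 − 675·150
1 = −675·12633 + 6148·1387
1 = 6148·26653 − 12971·12633
1 = −12971·39286 + 19119·26653
1 = 19119·144511 − 70328·39286
1 = −70328·328308 + 159775·144511
1 = 159775·9337135 − 4544028·328308
Thus 328308·(-4544028) ≡ 1 (mod 9337135); reducing, -4544028 mod 9337135 = 4793107.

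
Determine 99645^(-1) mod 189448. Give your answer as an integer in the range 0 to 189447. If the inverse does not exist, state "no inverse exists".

no inverse exists

Compute gcd(99645, 189448):
189448 = 1×99645 + 89803
99645 = 1×89803 + 9842
89803 = 9×9842 + 1225
9842 = 8×1225 + 42
1225 = 29×42 + 7
42 = 6×7 + 0
Since gcd = 7 > 1, 99645 is not a unit mod 189448.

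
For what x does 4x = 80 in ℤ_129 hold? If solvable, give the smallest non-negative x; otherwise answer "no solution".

20

First find gcd(4, 129):
129 = 32·4 + 1
4 = 4·1 + 0
gcd = 1, so a unique solution mod 129 exists.
Back-substitute for the Bézout coefficients:
1 = 129 − 32·4
So 4·(-32) ≡ 1 (mod 129), giving 4⁻¹ ≡ 97.
x ≡ 4⁻¹·80 ≡ 97·80 ≡ 20 (mod 129).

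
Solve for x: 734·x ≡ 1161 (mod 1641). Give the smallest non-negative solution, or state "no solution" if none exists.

First find gcd(734, 1641):
1641 = 2·734 + 173
734 = 4·173 + 42
173 = 4·42 + 5
42 = 8·5 + 2
5 = 2·2 + 1
2 = 2·1 + 0
gcd = 1, so a unique solution mod 1641 exists.
Back-substitute for the Bézout coefficients:
1 = 5 − 2·2
1 = −2·42 + 17·5
1 = 17·173 − 70·42
1 = −70·734 + 297·173
1 = 297·1641 − 664·734
So 734·(-664) ≡ 1 (mod 1641), giving 734⁻¹ ≡ 977.
x ≡ 734⁻¹·1161 ≡ 977·1161 ≡ 366 (mod 1641).

366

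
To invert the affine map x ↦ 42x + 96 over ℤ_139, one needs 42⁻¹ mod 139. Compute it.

96

Apply the Euclidean algorithm to 139 and 42:
139 = 3·42 + 13
42 = 3·13 + 3
13 = 4·3 + 1
3 = 3·1 + 0
The gcd is 1. Working backward:
1 = 13 − 4·3
1 = −4·42 + 13·13
1 = 13·139 − 43·42
So 42·(-43) ≡ 1 (mod 139), and -43 ≡ 96 (mod 139).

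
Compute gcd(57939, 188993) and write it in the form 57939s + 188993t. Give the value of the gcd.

Apply Euclid's algorithm to 188993 and 57939:
188993 = 3·57939 + 15176
57939 = 3·15176 + 12411
15176 = 1·12411 + 2765
12411 = 4·2765 + 1351
2765 = 2·1351 + 63
1351 = 21·63 + 28
63 = 2·28 + 7
28 = 4·7 + 0
gcd(57939, 188993) = 7.
Back-substituting:
7 = 63 − 2·28
7 = −2·1351 + 43·63
7 = 43·2765 − 88·1351
7 = −88·12411 + 395·2765
7 = 395·15176 − 483·12411
7 = −483·57939 + 1844·15176
7 = 1844·188993 − 6015·57939
So 7 = (1844)·188993 + (-6015)·57939.

7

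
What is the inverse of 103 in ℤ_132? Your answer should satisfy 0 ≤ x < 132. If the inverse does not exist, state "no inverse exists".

Run Euclid on (132, 103):
132 = 1*103 + 29
103 = 3*29 + 16
29 = 1*16 + 13
16 = 1*13 + 3
13 = 4*3 + 1
3 = 3*1 + 0
The gcd is 1. Working backward:
1 = 13 − 4·3
1 = −4·16 + 5·13
1 = 5·29 − 9·16
1 = −9·103 + 32·29
1 = 32·132 − 41·103
Hence 103⁻¹ ≡ -41 ≡ 91 (mod 132).

91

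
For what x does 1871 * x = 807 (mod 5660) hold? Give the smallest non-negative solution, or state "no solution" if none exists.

2357

First find gcd(1871, 5660):
5660 = 3*1871 + 47
1871 = 39*47 + 38
47 = 1*38 + 9
38 = 4*9 + 2
9 = 4*2 + 1
2 = 2*1 + 0
gcd = 1, so a unique solution mod 5660 exists.
Back-substitute for the Bézout coefficients:
1 = 9 − 4·2
1 = −4·38 + 17·9
1 = 17·47 − 21·38
1 = −21·1871 + 836·47
1 = 836·5660 − 2529·1871
So 1871·(-2529) ≡ 1 (mod 5660), giving 1871⁻¹ ≡ 3131.
x ≡ 1871⁻¹·807 ≡ 3131·807 ≡ 2357 (mod 5660).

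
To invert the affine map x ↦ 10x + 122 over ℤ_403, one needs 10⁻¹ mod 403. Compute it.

121

gcd(403, 10) by repeated division:
403 = 40×10 + 3
10 = 3×3 + 1
3 = 3×1 + 0
gcd = 1, so the inverse exists. Back-substitute:
1 = 10 − 3·3
1 = −3·403 + 121·10
So 10·121 ≡ 1 (mod 403).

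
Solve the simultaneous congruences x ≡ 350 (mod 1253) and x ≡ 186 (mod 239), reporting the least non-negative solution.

203336

Write x = 350 + 1253·k. Then 1253·k ≡ 186 − 350 ≡ 75 (mod 239).
Need 1253⁻¹ mod 239. Extended Euclid on (239, 58):
239 = 4·58 + 7
58 = 8·7 + 2
7 = 3·2 + 1
2 = 2·1 + 0
Back-substitute:
1 = 7 − 3·2
1 = −3·58 + 25·7
1 = 25·239 − 103·58
1253⁻¹ ≡ 136 (mod 239), so k ≡ 136·75 ≡ 162 (mod 239).
x = 350 + 1253·162 = 203336.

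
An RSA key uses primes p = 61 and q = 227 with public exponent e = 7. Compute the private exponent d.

11623

φ(n) = (p−1)(q−1) = 60·226 = 13560.
Need d with 7·d ≡ 1 (mod 13560). Apply the extended Euclidean algorithm:
13560 = 1937×7 + 1
7 = 7×1 + 0
Back-substitute:
1 = 13560 − 1937·7
So 7·(-1937) ≡ 1 (mod 13560), hence d ≡ -1937 ≡ 11623 (mod 13560).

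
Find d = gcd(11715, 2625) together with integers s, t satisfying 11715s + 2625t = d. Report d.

15

Euclidean algorithm:
11715 = 4·2625 + 1215
2625 = 2·1215 + 195
1215 = 6·195 + 45
195 = 4·45 + 15
45 = 3·15 + 0
gcd(11715, 2625) = 15.
Working backward:
15 = 195 − 4·45
15 = −4·1215 + 25·195
15 = 25·2625 − 54·1215
15 = −54·11715 + 241·2625
So 15 = (-54)·11715 + (241)·2625.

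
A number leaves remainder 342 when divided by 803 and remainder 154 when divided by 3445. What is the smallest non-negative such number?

513459

Write x = 342 + 803·k. Then 803·k ≡ 154 − 342 ≡ 3257 (mod 3445).
Need 803⁻¹ mod 3445. Extended Euclid on (3445, 803):
3445 = 4×803 + 233
803 = 3×233 + 104
233 = 2×104 + 25
104 = 4×25 + 4
25 = 6×4 + 1
4 = 4×1 + 0
Back-substitute:
1 = 25 − 6·4
1 = −6·104 + 25·25
1 = 25·233 − 56·104
1 = −56·803 + 193·233
1 = 193·3445 − 828·803
803⁻¹ ≡ 2617 (mod 3445), so k ≡ 2617·3257 ≡ 639 (mod 3445).
x = 342 + 803·639 = 513459.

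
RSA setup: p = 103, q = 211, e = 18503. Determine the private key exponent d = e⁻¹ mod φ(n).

6227

φ(n) = (p−1)(q−1) = 102·210 = 21420.
Need d with 18503·d ≡ 1 (mod 21420). Apply the extended Euclidean algorithm:
21420 = 1·18503 + 2917
18503 = 6·2917 + 1001
2917 = 2·1001 + 915
1001 = 1·915 + 86
915 = 10·86 + 55
86 = 1·55 + 31
55 = 1·31 + 24
31 = 1·24 + 7
24 = 3·7 + 3
7 = 2·3 + 1
3 = 3·1 + 0
Back-substitute:
1 = 7 − 2·3
1 = −2·24 + 7·7
1 = 7·31 − 9·24
1 = −9·55 + 16·31
1 = 16·86 − 25·55
1 = −25·915 + 266·86
1 = 266·1001 − 291·915
1 = −291·2917 + 848·1001
1 = 848·18503 − 5379·2917
1 = −5379·21420 + 6227·18503
So 18503·6227 ≡ 1 (mod 21420), hence d = 6227.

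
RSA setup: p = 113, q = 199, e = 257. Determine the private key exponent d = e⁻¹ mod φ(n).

φ(n) = (p−1)(q−1) = 112·198 = 22176.
Need d with 257·d ≡ 1 (mod 22176). Apply the extended Euclidean algorithm:
22176 = 86*257 + 74
257 = 3*74 + 35
74 = 2*35 + 4
35 = 8*4 + 3
4 = 1*3 + 1
3 = 3*1 + 0
Back-substitute:
1 = 4 − 3
1 = −35 + 9·4
1 = 9·74 − 19·35
1 = −19·257 + 66·74
1 = 66·22176 − 5695·257
So 257·(-5695) ≡ 1 (mod 22176), hence d ≡ -5695 ≡ 16481 (mod 22176).

16481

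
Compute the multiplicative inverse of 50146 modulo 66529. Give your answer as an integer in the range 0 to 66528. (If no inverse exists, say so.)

53717

Apply the Euclidean algorithm to 66529 and 50146:
66529 = 1*50146 + 16383
50146 = 3*16383 + 997
16383 = 16*997 + 431
997 = 2*431 + 135
431 = 3*135 + 26
135 = 5*26 + 5
26 = 5*5 + 1
5 = 5*1 + 0
Since gcd(50146, 66529) = 1, back-substitute to write 1 as a combination:
1 = 26 − 5·5
1 = −5·135 + 26·26
1 = 26·431 − 83·135
1 = −83·997 + 192·431
1 = 192·16383 − 3155·997
1 = −3155·50146 + 9657·16383
1 = 9657·66529 − 12812·50146
Hence 50146⁻¹ ≡ -12812 ≡ 53717 (mod 66529).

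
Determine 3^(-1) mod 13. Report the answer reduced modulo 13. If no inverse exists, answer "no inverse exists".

Apply the Euclidean algorithm to 13 and 3:
13 = 4×3 + 1
3 = 3×1 + 0
Since gcd(3, 13) = 1, back-substitute to write 1 as a combination:
1 = 13 − 4·3
Thus 3·(-4) ≡ 1 (mod 13); reducing, -4 mod 13 = 9.

9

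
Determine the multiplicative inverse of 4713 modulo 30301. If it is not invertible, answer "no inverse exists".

26167

gcd(30301, 4713) by repeated division:
30301 = 6×4713 + 2023
4713 = 2×2023 + 667
2023 = 3×667 + 22
667 = 30×22 + 7
22 = 3×7 + 1
7 = 7×1 + 0
The gcd is 1. Working backward:
1 = 22 − 3·7
1 = −3·667 + 91·22
1 = 91·2023 − 276·667
1 = −276·4713 + 643·2023
1 = 643·30301 − 4134·4713
So 4713·(-4134) ≡ 1 (mod 30301), and -4134 ≡ 26167 (mod 30301).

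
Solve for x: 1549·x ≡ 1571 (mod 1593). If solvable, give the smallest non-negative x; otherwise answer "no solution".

797

First find gcd(1549, 1593):
1593 = 1·1549 + 44
1549 = 35·44 + 9
44 = 4·9 + 8
9 = 1·8 + 1
8 = 8·1 + 0
gcd = 1, so a unique solution mod 1593 exists.
Back-substitute for the Bézout coefficients:
1 = 9 − 8
1 = −44 + 5·9
1 = 5·1549 − 176·44
1 = −176·1593 + 181·1549
So 1549·(181) ≡ 1 (mod 1593), giving 1549⁻¹ ≡ 181.
x ≡ 1549⁻¹·1571 ≡ 181·1571 ≡ 797 (mod 1593).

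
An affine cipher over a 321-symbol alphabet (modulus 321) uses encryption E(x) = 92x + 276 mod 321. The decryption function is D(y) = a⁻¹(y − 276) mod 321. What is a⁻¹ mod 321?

Apply the Euclidean algorithm to 321 and 92:
321 = 3×92 + 45
92 = 2×45 + 2
45 = 22×2 + 1
2 = 2×1 + 0
Since gcd(92, 321) = 1, back-substitute to write 1 as a combination:
1 = 45 − 22·2
1 = −22·92 + 45·45
1 = 45·321 − 157·92
So 92·(-157) ≡ 1 (mod 321), and -157 ≡ 164 (mod 321).

164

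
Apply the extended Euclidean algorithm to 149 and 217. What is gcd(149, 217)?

1

Repeated division:
217 = 1×149 + 68
149 = 2×68 + 13
68 = 5×13 + 3
13 = 4×3 + 1
3 = 3×1 + 0
gcd(149, 217) = 1.
Back-substituting:
1 = 13 − 4·3
1 = −4·68 + 21·13
1 = 21·149 − 46·68
1 = −46·217 + 67·149
So 1 = (-46)·217 + (67)·149.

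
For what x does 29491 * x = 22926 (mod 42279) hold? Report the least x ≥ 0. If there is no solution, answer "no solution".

27750

First find gcd(29491, 42279):
42279 = 1·29491 + 12788
29491 = 2·12788 + 3915
12788 = 3·3915 + 1043
3915 = 3·1043 + 786
1043 = 1·786 + 257
786 = 3·257 + 15
257 = 17·15 + 2
15 = 7·2 + 1
2 = 2·1 + 0
gcd = 1, so a unique solution mod 42279 exists.
Back-substitute for the Bézout coefficients:
1 = 15 − 7·2
1 = −7·257 + 120·15
1 = 120·786 − 367·257
1 = −367·1043 + 487·786
1 = 487·3915 − 1828·1043
1 = −1828·12788 + 5971·3915
1 = 5971·29491 − 13770·12788
1 = −13770·42279 + 19741·29491
So 29491·(19741) ≡ 1 (mod 42279), giving 29491⁻¹ ≡ 19741.
x ≡ 29491⁻¹·22926 ≡ 19741·22926 ≡ 27750 (mod 42279).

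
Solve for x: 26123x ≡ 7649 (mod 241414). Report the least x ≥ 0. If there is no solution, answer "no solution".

83395

First find gcd(26123, 241414):
241414 = 9*26123 + 6307
26123 = 4*6307 + 895
6307 = 7*895 + 42
895 = 21*42 + 13
42 = 3*13 + 3
13 = 4*3 + 1
3 = 3*1 + 0
gcd = 1, so a unique solution mod 241414 exists.
Back-substitute for the Bézout coefficients:
1 = 13 − 4·3
1 = −4·42 + 13·13
1 = 13·895 − 277·42
1 = −277·6307 + 1952·895
1 = 1952·26123 − 8085·6307
1 = −8085·241414 + 74717·26123
So 26123·(74717) ≡ 1 (mod 241414), giving 26123⁻¹ ≡ 74717.
x ≡ 26123⁻¹·7649 ≡ 74717·7649 ≡ 83395 (mod 241414).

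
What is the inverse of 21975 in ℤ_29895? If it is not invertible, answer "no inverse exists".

no inverse exists

Euclidean algorithm on 29895, 21975:
29895 = 1·21975 + 7920
21975 = 2·7920 + 6135
7920 = 1·6135 + 1785
6135 = 3·1785 + 780
1785 = 2·780 + 225
780 = 3·225 + 105
225 = 2·105 + 15
105 = 7·15 + 0
Since gcd = 15 > 1, 21975 is not a unit mod 29895.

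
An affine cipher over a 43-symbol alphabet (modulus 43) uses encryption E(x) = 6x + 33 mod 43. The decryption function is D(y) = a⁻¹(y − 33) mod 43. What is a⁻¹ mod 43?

Run Euclid on (43, 6):
43 = 7×6 + 1
6 = 6×1 + 0
The gcd is 1. Working backward:
1 = 43 − 7·6
Thus 6·(-7) ≡ 1 (mod 43); reducing, -7 mod 43 = 36.

36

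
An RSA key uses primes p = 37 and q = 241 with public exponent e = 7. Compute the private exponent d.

φ(n) = (p−1)(q−1) = 36·240 = 8640.
Need d with 7·d ≡ 1 (mod 8640). Apply the extended Euclidean algorithm:
8640 = 1234*7 + 2
7 = 3*2 + 1
2 = 2*1 + 0
Back-substitute:
1 = 7 − 3·2
1 = −3·8640 + 3703·7
So 7·3703 ≡ 1 (mod 8640), hence d = 3703.

3703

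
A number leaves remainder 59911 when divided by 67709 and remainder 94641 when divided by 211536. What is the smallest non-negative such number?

Write x = 59911 + 67709·k. Then 67709·k ≡ 94641 − 59911 ≡ 34730 (mod 211536).
Need 67709⁻¹ mod 211536. Extended Euclid on (211536, 67709):
211536 = 3*67709 + 8409
67709 = 8*8409 + 437
8409 = 19*437 + 106
437 = 4*106 + 13
106 = 8*13 + 2
13 = 6*2 + 1
2 = 2*1 + 0
Back-substitute:
1 = 13 − 6·2
1 = −6·106 + 49·13
1 = 49·437 − 202·106
1 = −202·8409 + 3887·437
1 = 3887·67709 − 31298·8409
1 = −31298·211536 + 97781·67709
67709⁻¹ ≡ 97781 (mod 211536), so k ≡ 97781·34730 ≡ 146722 (mod 211536).
x = 59911 + 67709·146722 = 9934459809.

9934459809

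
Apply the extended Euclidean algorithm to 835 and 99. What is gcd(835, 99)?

Apply Euclid's algorithm to 835 and 99:
835 = 8·99 + 43
99 = 2·43 + 13
43 = 3·13 + 4
13 = 3·4 + 1
4 = 4·1 + 0
gcd(835, 99) = 1.
Working backward:
1 = 13 − 3·4
1 = −3·43 + 10·13
1 = 10·99 − 23·43
1 = −23·835 + 194·99
So 1 = (-23)·835 + (194)·99.

1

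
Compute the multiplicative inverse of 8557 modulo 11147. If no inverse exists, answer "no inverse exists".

gcd(11147, 8557) by repeated division:
11147 = 1·8557 + 2590
8557 = 3·2590 + 787
2590 = 3·787 + 229
787 = 3·229 + 100
229 = 2·100 + 29
100 = 3·29 + 13
29 = 2·13 + 3
13 = 4·3 + 1
3 = 3·1 + 0
Since gcd(8557, 11147) = 1, back-substitute to write 1 as a combination:
1 = 13 − 4·3
1 = −4·29 + 9·13
1 = 9·100 − 31·29
1 = −31·229 + 71·100
1 = 71·787 − 244·229
1 = −244·2590 + 803·787
1 = 803·8557 − 2653·2590
1 = −2653·11147 + 3456·8557
So 8557·3456 ≡ 1 (mod 11147).

3456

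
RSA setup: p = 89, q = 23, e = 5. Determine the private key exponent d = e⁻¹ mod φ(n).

φ(n) = (p−1)(q−1) = 88·22 = 1936.
Need d with 5·d ≡ 1 (mod 1936). Apply the extended Euclidean algorithm:
1936 = 387*5 + 1
5 = 5*1 + 0
Back-substitute:
1 = 1936 − 387·5
So 5·(-387) ≡ 1 (mod 1936), hence d ≡ -387 ≡ 1549 (mod 1936).

1549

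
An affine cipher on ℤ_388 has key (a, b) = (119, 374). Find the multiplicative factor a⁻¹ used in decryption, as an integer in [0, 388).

75

Apply the Euclidean algorithm to 388 and 119:
388 = 3·119 + 31
119 = 3·31 + 26
31 = 1·26 + 5
26 = 5·5 + 1
5 = 5·1 + 0
gcd = 1, so the inverse exists. Back-substitute:
1 = 26 − 5·5
1 = −5·31 + 6·26
1 = 6·119 − 23·31
1 = −23·388 + 75·119
So 119·75 ≡ 1 (mod 388).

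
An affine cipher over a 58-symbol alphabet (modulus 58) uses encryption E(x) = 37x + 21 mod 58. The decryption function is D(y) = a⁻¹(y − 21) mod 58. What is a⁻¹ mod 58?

Apply the Euclidean algorithm to 58 and 37:
58 = 1*37 + 21
37 = 1*21 + 16
21 = 1*16 + 5
16 = 3*5 + 1
5 = 5*1 + 0
Since gcd(37, 58) = 1, back-substitute to write 1 as a combination:
1 = 16 − 3·5
1 = −3·21 + 4·16
1 = 4·37 − 7·21
1 = −7·58 + 11·37
So 37·11 ≡ 1 (mod 58).

11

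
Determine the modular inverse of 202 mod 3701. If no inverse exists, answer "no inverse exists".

Apply the Euclidean algorithm to 3701 and 202:
3701 = 18·202 + 65
202 = 3·65 + 7
65 = 9·7 + 2
7 = 3·2 + 1
2 = 2·1 + 0
gcd = 1, so the inverse exists. Back-substitute:
1 = 7 − 3·2
1 = −3·65 + 28·7
1 = 28·202 − 87·65
1 = −87·3701 + 1594·202
So 202·1594 ≡ 1 (mod 3701).

1594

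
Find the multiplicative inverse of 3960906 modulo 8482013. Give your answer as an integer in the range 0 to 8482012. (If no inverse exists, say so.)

Run Euclid on (8482013, 3960906):
8482013 = 2·3960906 + 560201
3960906 = 7·560201 + 39499
560201 = 14·39499 + 7215
39499 = 5·7215 + 3424
7215 = 2·3424 + 367
3424 = 9·367 + 121
367 = 3·121 + 4
121 = 30·4 + 1
4 = 4·1 + 0
gcd = 1, so the inverse exists. Back-substitute:
1 = 121 − 30·4
1 = −30·367 + 91·121
1 = 91·3424 − 849·367
1 = −849·7215 + 1789·3424
1 = 1789·39499 − 9794·7215
1 = −9794·560201 + 138905·39499
1 = 138905·3960906 − 982129·560201
1 = −982129·8482013 + 2103163·3960906
So 3960906·2103163 ≡ 1 (mod 8482013).

2103163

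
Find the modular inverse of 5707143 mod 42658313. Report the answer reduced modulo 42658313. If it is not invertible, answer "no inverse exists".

Run Euclid on (42658313, 5707143):
42658313 = 7×5707143 + 2708312
5707143 = 2×2708312 + 290519
2708312 = 9×290519 + 93641
290519 = 3×93641 + 9596
93641 = 9×9596 + 7277
9596 = 1×7277 + 2319
7277 = 3×2319 + 320
2319 = 7×320 + 79
320 = 4×79 + 4
79 = 19×4 + 3
4 = 1×3 + 1
3 = 3×1 + 0
The gcd is 1. Working backward:
1 = 4 − 3
1 = −79 + 20·4
1 = 20·320 − 81·79
1 = −81·2319 + 587·320
1 = 587·7277 − 1842·2319
1 = −1842·9596 + 2429·7277
1 = 2429·93641 − 23703·9596
1 = −23703·290519 + 73538·93641
1 = 73538·2708312 − 685545·290519
1 = −685545·5707143 + 1444628·2708312
1 = 1444628·42658313 − 10797941·5707143
So 5707143·(-10797941) ≡ 1 (mod 42658313), and -10797941 ≡ 31860372 (mod 42658313).

31860372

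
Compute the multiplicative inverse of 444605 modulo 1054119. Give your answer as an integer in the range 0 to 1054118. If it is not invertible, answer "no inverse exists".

31820

Apply the Euclidean algorithm to 1054119 and 444605:
1054119 = 2*444605 + 164909
444605 = 2*164909 + 114787
164909 = 1*114787 + 50122
114787 = 2*50122 + 14543
50122 = 3*14543 + 6493
14543 = 2*6493 + 1557
6493 = 4*1557 + 265
1557 = 5*265 + 232
265 = 1*232 + 33
232 = 7*33 + 1
33 = 33*1 + 0
gcd = 1, so the inverse exists. Back-substitute:
1 = 232 − 7·33
1 = −7·265 + 8·232
1 = 8·1557 − 47·265
1 = −47·6493 + 196·1557
1 = 196·14543 − 439·6493
1 = −439·50122 + 1513·14543
1 = 1513·114787 − 3465·50122
1 = −3465·164909 + 4978·114787
1 = 4978·444605 − 13421·164909
1 = −13421·1054119 + 31820·444605
So 444605·31820 ≡ 1 (mod 1054119).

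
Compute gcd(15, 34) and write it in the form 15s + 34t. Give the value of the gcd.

Apply Euclid's algorithm to 34 and 15:
34 = 2*15 + 4
15 = 3*4 + 3
4 = 1*3 + 1
3 = 3*1 + 0
gcd(15, 34) = 1.
Working backward:
1 = 4 − 3
1 = −15 + 4·4
1 = 4·34 − 9·15
So 1 = (4)·34 + (-9)·15.

1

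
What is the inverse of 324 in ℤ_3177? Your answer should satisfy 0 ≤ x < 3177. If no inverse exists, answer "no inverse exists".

Euclidean algorithm on 3177, 324:
3177 = 9·324 + 261
324 = 1·261 + 63
261 = 4·63 + 9
63 = 7·9 + 0
gcd(324, 3177) = 9 ≠ 1, so 324 has no multiplicative inverse modulo 3177.

no inverse exists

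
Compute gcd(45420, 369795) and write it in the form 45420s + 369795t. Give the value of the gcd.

15

Repeated division:
369795 = 8*45420 + 6435
45420 = 7*6435 + 375
6435 = 17*375 + 60
375 = 6*60 + 15
60 = 4*15 + 0
gcd(45420, 369795) = 15.
Working backward:
15 = 375 − 6·60
15 = −6·6435 + 103·375
15 = 103·45420 − 727·6435
15 = −727·369795 + 5919·45420
So 15 = (-727)·369795 + (5919)·45420.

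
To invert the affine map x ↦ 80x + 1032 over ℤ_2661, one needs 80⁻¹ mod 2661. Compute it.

Extended Euclidean algorithm:
2661 = 33*80 + 21
80 = 3*21 + 17
21 = 1*17 + 4
17 = 4*4 + 1
4 = 4*1 + 0
The gcd is 1. Working backward:
1 = 17 − 4·4
1 = −4·21 + 5·17
1 = 5·80 − 19·21
1 = −19·2661 + 632·80
So 80·632 ≡ 1 (mod 2661).

632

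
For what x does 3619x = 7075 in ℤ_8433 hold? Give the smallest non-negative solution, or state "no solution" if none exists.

First find gcd(3619, 8433):
8433 = 2*3619 + 1195
3619 = 3*1195 + 34
1195 = 35*34 + 5
34 = 6*5 + 4
5 = 1*4 + 1
4 = 4*1 + 0
gcd = 1, so a unique solution mod 8433 exists.
Back-substitute for the Bézout coefficients:
1 = 5 − 4
1 = −34 + 7·5
1 = 7·1195 − 246·34
1 = −246·3619 + 745·1195
1 = 745·8433 − 1736·3619
So 3619·(-1736) ≡ 1 (mod 8433), giving 3619⁻¹ ≡ 6697.
x ≡ 3619⁻¹·7075 ≡ 6697·7075 ≡ 4681 (mod 8433).

4681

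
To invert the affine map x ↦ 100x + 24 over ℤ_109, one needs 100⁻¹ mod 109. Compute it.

Apply the Euclidean algorithm to 109 and 100:
109 = 1*100 + 9
100 = 11*9 + 1
9 = 9*1 + 0
The gcd is 1. Working backward:
1 = 100 − 11·9
1 = −11·109 + 12·100
So 100·12 ≡ 1 (mod 109).

12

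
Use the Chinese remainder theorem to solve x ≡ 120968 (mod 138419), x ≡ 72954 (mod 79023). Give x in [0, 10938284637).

4982236035

Write x = 120968 + 138419·k. Then 138419·k ≡ 72954 − 120968 ≡ 31009 (mod 79023).
Need 138419⁻¹ mod 79023. Extended Euclid on (79023, 59396):
79023 = 1·59396 + 19627
59396 = 3·19627 + 515
19627 = 38·515 + 57
515 = 9·57 + 2
57 = 28·2 + 1
2 = 2·1 + 0
Back-substitute:
1 = 57 − 28·2
1 = −28·515 + 253·57
1 = 253·19627 − 9642·515
1 = −9642·59396 + 29179·19627
1 = 29179·79023 − 38821·59396
138419⁻¹ ≡ 40202 (mod 79023), so k ≡ 40202·31009 ≡ 35993 (mod 79023).
x = 120968 + 138419·35993 = 4982236035.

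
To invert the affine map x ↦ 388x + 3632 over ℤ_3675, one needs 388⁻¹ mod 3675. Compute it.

Apply the Euclidean algorithm to 3675 and 388:
3675 = 9*388 + 183
388 = 2*183 + 22
183 = 8*22 + 7
22 = 3*7 + 1
7 = 7*1 + 0
gcd = 1, so the inverse exists. Back-substitute:
1 = 22 − 3·7
1 = −3·183 + 25·22
1 = 25·388 − 53·183
1 = −53·3675 + 502·388
So 388·502 ≡ 1 (mod 3675).

502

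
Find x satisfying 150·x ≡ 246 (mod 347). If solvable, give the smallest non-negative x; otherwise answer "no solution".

First find gcd(150, 347):
347 = 2×150 + 47
150 = 3×47 + 9
47 = 5×9 + 2
9 = 4×2 + 1
2 = 2×1 + 0
gcd = 1, so a unique solution mod 347 exists.
Back-substitute for the Bézout coefficients:
1 = 9 − 4·2
1 = −4·47 + 21·9
1 = 21·150 − 67·47
1 = −67·347 + 155·150
So 150·(155) ≡ 1 (mod 347), giving 150⁻¹ ≡ 155.
x ≡ 150⁻¹·246 ≡ 155·246 ≡ 307 (mod 347).

307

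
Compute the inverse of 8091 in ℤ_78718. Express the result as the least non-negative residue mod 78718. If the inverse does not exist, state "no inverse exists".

Extended Euclidean algorithm:
78718 = 9·8091 + 5899
8091 = 1·5899 + 2192
5899 = 2·2192 + 1515
2192 = 1·1515 + 677
1515 = 2·677 + 161
677 = 4·161 + 33
161 = 4·33 + 29
33 = 1·29 + 4
29 = 7·4 + 1
4 = 4·1 + 0
The gcd is 1. Working backward:
1 = 29 − 7·4
1 = −7·33 + 8·29
1 = 8·161 − 39·33
1 = −39·677 + 164·161
1 = 164·1515 − 367·677
1 = −367·2192 + 531·1515
1 = 531·5899 − 1429·2192
1 = −1429·8091 + 1960·5899
1 = 1960·78718 − 19069·8091
Thus 8091·(-19069) ≡ 1 (mod 78718); reducing, -19069 mod 78718 = 59649.

59649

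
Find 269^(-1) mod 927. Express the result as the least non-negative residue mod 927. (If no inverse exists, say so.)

224

Apply the Euclidean algorithm to 927 and 269:
927 = 3·269 + 120
269 = 2·120 + 29
120 = 4·29 + 4
29 = 7·4 + 1
4 = 4·1 + 0
gcd = 1, so the inverse exists. Back-substitute:
1 = 29 − 7·4
1 = −7·120 + 29·29
1 = 29·269 − 65·120
1 = −65·927 + 224·269
So 269·224 ≡ 1 (mod 927).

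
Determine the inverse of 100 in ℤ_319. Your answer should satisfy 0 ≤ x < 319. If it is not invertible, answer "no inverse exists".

67

gcd(319, 100) by repeated division:
319 = 3*100 + 19
100 = 5*19 + 5
19 = 3*5 + 4
5 = 1*4 + 1
4 = 4*1 + 0
The gcd is 1. Working backward:
1 = 5 − 4
1 = −19 + 4·5
1 = 4·100 − 21·19
1 = −21·319 + 67·100
So 100·67 ≡ 1 (mod 319).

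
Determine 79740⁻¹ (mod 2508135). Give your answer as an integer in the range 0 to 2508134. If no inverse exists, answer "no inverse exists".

no inverse exists

Compute gcd(79740, 2508135):
2508135 = 31*79740 + 36195
79740 = 2*36195 + 7350
36195 = 4*7350 + 6795
7350 = 1*6795 + 555
6795 = 12*555 + 135
555 = 4*135 + 15
135 = 9*15 + 0
Since gcd = 15 > 1, 79740 is not a unit mod 2508135.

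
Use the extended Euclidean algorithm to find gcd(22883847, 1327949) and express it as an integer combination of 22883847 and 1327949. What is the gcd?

7

Euclidean algorithm:
22883847 = 17×1327949 + 308714
1327949 = 4×308714 + 93093
308714 = 3×93093 + 29435
93093 = 3×29435 + 4788
29435 = 6×4788 + 707
4788 = 6×707 + 546
707 = 1×546 + 161
546 = 3×161 + 63
161 = 2×63 + 35
63 = 1×35 + 28
35 = 1×28 + 7
28 = 4×7 + 0
gcd(22883847, 1327949) = 7.
Working backward:
7 = 35 − 28
7 = −63 + 2·35
7 = 2·161 − 5·63
7 = −5·546 + 17·161
7 = 17·707 − 22·546
7 = −22·4788 + 149·707
7 = 149·29435 − 916·4788
7 = −916·93093 + 2897·29435
7 = 2897·308714 − 9607·93093
7 = −9607·1327949 + 41325·308714
7 = 41325·22883847 − 712132·1327949
So 7 = (41325)·22883847 + (-712132)·1327949.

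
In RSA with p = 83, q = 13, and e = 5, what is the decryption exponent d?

197

φ(n) = (p−1)(q−1) = 82·12 = 984.
Need d with 5·d ≡ 1 (mod 984). Apply the extended Euclidean algorithm:
984 = 196×5 + 4
5 = 1×4 + 1
4 = 4×1 + 0
Back-substitute:
1 = 5 − 4
1 = −984 + 197·5
So 5·197 ≡ 1 (mod 984), hence d = 197.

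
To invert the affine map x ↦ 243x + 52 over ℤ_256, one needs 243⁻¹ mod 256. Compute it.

59

Extended Euclidean algorithm:
256 = 1×243 + 13
243 = 18×13 + 9
13 = 1×9 + 4
9 = 2×4 + 1
4 = 4×1 + 0
Since gcd(243, 256) = 1, back-substitute to write 1 as a combination:
1 = 9 − 2·4
1 = −2·13 + 3·9
1 = 3·243 − 56·13
1 = −56·256 + 59·243
So 243·59 ≡ 1 (mod 256).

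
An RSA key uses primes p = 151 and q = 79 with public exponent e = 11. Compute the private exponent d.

φ(n) = (p−1)(q−1) = 150·78 = 11700.
Need d with 11·d ≡ 1 (mod 11700). Apply the extended Euclidean algorithm:
11700 = 1063·11 + 7
11 = 1·7 + 4
7 = 1·4 + 3
4 = 1·3 + 1
3 = 3·1 + 0
Back-substitute:
1 = 4 − 3
1 = −7 + 2·4
1 = 2·11 − 3·7
1 = −3·11700 + 3191·11
So 11·3191 ≡ 1 (mod 11700), hence d = 3191.

3191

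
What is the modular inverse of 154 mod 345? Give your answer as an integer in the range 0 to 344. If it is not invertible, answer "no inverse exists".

289

gcd(345, 154) by repeated division:
345 = 2×154 + 37
154 = 4×37 + 6
37 = 6×6 + 1
6 = 6×1 + 0
gcd = 1, so the inverse exists. Back-substitute:
1 = 37 − 6·6
1 = −6·154 + 25·37
1 = 25·345 − 56·154
Hence 154⁻¹ ≡ -56 ≡ 289 (mod 345).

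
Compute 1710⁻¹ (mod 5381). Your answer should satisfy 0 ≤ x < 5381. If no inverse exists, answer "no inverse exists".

343

Extended Euclidean algorithm:
5381 = 3*1710 + 251
1710 = 6*251 + 204
251 = 1*204 + 47
204 = 4*47 + 16
47 = 2*16 + 15
16 = 1*15 + 1
15 = 15*1 + 0
The gcd is 1. Working backward:
1 = 16 − 15
1 = −47 + 3·16
1 = 3·204 − 13·47
1 = −13·251 + 16·204
1 = 16·1710 − 109·251
1 = −109·5381 + 343·1710
So 1710·343 ≡ 1 (mod 5381).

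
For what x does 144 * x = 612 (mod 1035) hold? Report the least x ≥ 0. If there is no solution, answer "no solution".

33

First find gcd(144, 1035):
1035 = 7×144 + 27
144 = 5×27 + 9
27 = 3×9 + 0
gcd = 9 and 9 | 612, so solutions exist. Divide through by 9: 16x ≡ 68 (mod 115).
Now find 16⁻¹ mod 115:
115 = 7·16 + 3
16 = 5·3 + 1
3 = 3·1 + 0
Back-substitute:
1 = 16 − 5·3
1 = −5·115 + 36·16
So 16⁻¹ ≡ 36 (mod 115).
Then x ≡ 36·68 ≡ 33 (mod 115); the smallest non-negative solution is x = 33.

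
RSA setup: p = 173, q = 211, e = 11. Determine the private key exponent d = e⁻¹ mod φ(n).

φ(n) = (p−1)(q−1) = 172·210 = 36120.
Need d with 11·d ≡ 1 (mod 36120). Apply the extended Euclidean algorithm:
36120 = 3283·11 + 7
11 = 1·7 + 4
7 = 1·4 + 3
4 = 1·3 + 1
3 = 3·1 + 0
Back-substitute:
1 = 4 − 3
1 = −7 + 2·4
1 = 2·11 − 3·7
1 = −3·36120 + 9851·11
So 11·9851 ≡ 1 (mod 36120), hence d = 9851.

9851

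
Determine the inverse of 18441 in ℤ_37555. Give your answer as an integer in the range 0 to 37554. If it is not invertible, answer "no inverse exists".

Run Euclid on (37555, 18441):
37555 = 2*18441 + 673
18441 = 27*673 + 270
673 = 2*270 + 133
270 = 2*133 + 4
133 = 33*4 + 1
4 = 4*1 + 0
Since gcd(18441, 37555) = 1, back-substitute to write 1 as a combination:
1 = 133 − 33·4
1 = −33·270 + 67·133
1 = 67·673 − 167·270
1 = −167·18441 + 4576·673
1 = 4576·37555 − 9319·18441
Thus 18441·(-9319) ≡ 1 (mod 37555); reducing, -9319 mod 37555 = 28236.

28236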